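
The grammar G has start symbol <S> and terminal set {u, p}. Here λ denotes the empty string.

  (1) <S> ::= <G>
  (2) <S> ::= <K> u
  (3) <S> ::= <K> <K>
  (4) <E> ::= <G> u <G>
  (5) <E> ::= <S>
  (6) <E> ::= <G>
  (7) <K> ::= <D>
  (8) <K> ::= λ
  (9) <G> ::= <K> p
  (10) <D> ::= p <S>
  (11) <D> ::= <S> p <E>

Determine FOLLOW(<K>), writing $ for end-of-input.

{$, p, u}

FIRST(<S>) = {λ, p, u}  (via <G>, <K> u, <K> <K>)
FIRST(<D>) = {p, u}  (via <S> p <E>)
FIRST(<K>) = {λ, p, u}  (via <D>)
FIRST(<G>) = {p, u}  (via <K> p)
FIRST(<E>) = {λ, p, u}  (via <G> u <G>, <S>, <G>)
FOLLOW(<S>) includes $ since <S> is the start symbol.
FOLLOW(<S>): in <E>::=<S>, the suffix after <S> is empty, so FOLLOW(<S>) ⊇ FOLLOW(<E>) = {$, p, u}; in <D>::=p <S>, the suffix after <S> is empty, so FOLLOW(<S>) ⊇ FOLLOW(<D>) = {$, p, u}; in <D>::=<S> p <E>, <S> is followed by p <E> with FIRST {p}. Thus FOLLOW(<S>) = {$, p, u}.
FOLLOW(<K>): in <S>::=<K> u, <K> is followed by u with FIRST {u}; in <S>::=<K> <K> (occurrence 1), <K> is followed by <K> with FIRST {λ, p, u}; in <S>::=<K> <K> (occurrence 1), the suffix after <K> is nullable, so FOLLOW(<K>) ⊇ FOLLOW(<S>) = {$, p, u}; in <S>::=<K> <K> (occurrence 2), the suffix after <K> is empty, so FOLLOW(<K>) ⊇ FOLLOW(<S>) = {$, p, u}; in <G>::=<K> p, <K> is followed by p with FIRST {p}. Thus FOLLOW(<K>) = {$, p, u}.
FOLLOW(<D>): in <K>::=<D>, the suffix after <D> is empty, so FOLLOW(<D>) ⊇ FOLLOW(<K>) = {$, p, u}. Thus FOLLOW(<D>) = {$, p, u}.
FOLLOW(<E>): in <D>::=<S> p <E>, the suffix after <E> is empty, so FOLLOW(<E>) ⊇ FOLLOW(<D>) = {$, p, u}. Thus FOLLOW(<E>) = {$, p, u}.
FOLLOW(<G>): in <S>::=<G>, the suffix after <G> is empty, so FOLLOW(<G>) ⊇ FOLLOW(<S>) = {$, p, u}; in <E>::=<G> u <G> (occurrence 1), <G> is followed by u <G> with FIRST {u}; in <E>::=<G> u <G> (occurrence 2), the suffix after <G> is empty, so FOLLOW(<G>) ⊇ FOLLOW(<E>) = {$, p, u}; in <E>::=<G>, the suffix after <G> is empty, so FOLLOW(<G>) ⊇ FOLLOW(<E>) = {$, p, u}. Thus FOLLOW(<G>) = {$, p, u}.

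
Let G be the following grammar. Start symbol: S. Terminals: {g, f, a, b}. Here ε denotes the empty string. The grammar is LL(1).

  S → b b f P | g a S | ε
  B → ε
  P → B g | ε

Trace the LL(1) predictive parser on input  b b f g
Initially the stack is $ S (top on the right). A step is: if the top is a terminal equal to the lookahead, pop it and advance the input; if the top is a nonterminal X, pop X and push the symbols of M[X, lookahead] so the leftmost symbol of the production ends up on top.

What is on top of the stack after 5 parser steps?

B

     Stack      Input      Action
  1  $ S        b b f g $  expand S → b b f P
  2  $ P f b b  b b f g $  match b
  3  $ P f b    b f g $    match b
  4  $ P f      f g $      match f
  5  $ P        g $        expand P → B g
Stack after step 5: $ g B (top = B).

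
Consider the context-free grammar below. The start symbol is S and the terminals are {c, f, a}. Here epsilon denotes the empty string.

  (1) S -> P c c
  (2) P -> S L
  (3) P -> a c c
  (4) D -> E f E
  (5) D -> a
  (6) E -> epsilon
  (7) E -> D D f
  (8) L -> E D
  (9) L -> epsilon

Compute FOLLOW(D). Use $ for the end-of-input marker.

FIRST(S): from S->P c c we get {a}. So FIRST(S) = {a}.
FIRST(P): from P->S L we get {a}; from P->a c c we get {a}. So FIRST(P) = {a}.
FIRST(D): from D->E f E we get {a, f}; from D->a we get {a}. So FIRST(D) = {a, f}.
FIRST(E): from E->epsilon we get {epsilon}; from E->D D f we get {a, f}. So FIRST(E) = {epsilon, a, f}.
FIRST(L): from L->E D we get {a, f}; from L->epsilon we get {epsilon}. So FIRST(L) = {epsilon, a, f}.
FOLLOW(S) includes $ since S is the start symbol.
FOLLOW(P): in S->P c c, P is followed by c c with FIRST {c}. Thus FOLLOW(P) = {c}.
FOLLOW(S): in P->S L, S is followed by L with FIRST {epsilon, a, f}; in P->S L, the suffix after S is nullable, so FOLLOW(S) ⊇ FOLLOW(P) = {c}. Thus FOLLOW(S) = {$, a, c, f}.
FOLLOW(L): in P->S L, the suffix after L is empty, so FOLLOW(L) ⊇ FOLLOW(P) = {c}. Thus FOLLOW(L) = {c}.
FOLLOW(D): in E->D D f (occurrence 1), D is followed by D f with FIRST {a, f}; in E->D D f (occurrence 2), D is followed by f with FIRST {f}; in L->E D, the suffix after D is empty, so FOLLOW(D) ⊇ FOLLOW(L) = {c}. Thus FOLLOW(D) = {a, c, f}.
FOLLOW(E): in D->E f E (occurrence 1), E is followed by f E with FIRST {f}; in D->E f E (occurrence 2), the suffix after E is empty, so FOLLOW(E) ⊇ FOLLOW(D) = {a, c, f}; in L->E D, E is followed by D with FIRST {a, f}. Thus FOLLOW(E) = {a, c, f}.

{a, c, f}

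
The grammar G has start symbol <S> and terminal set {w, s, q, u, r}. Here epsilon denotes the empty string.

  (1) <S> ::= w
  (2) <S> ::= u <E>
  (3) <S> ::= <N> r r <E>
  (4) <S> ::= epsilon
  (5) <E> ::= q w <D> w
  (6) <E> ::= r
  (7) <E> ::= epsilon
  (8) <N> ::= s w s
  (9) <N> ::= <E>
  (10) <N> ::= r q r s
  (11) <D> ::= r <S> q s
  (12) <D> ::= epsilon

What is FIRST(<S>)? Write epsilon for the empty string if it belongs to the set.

{epsilon, q, r, s, u, w}

FIRST(<E>): from <E>::=q w <D> w we get {q}; from <E>::=r we get {r}; from <E>::=epsilon we get {epsilon}. So FIRST(<E>) = {epsilon, q, r}.
FIRST(<D>): from <D>::=r <S> q s we get {r}; from <D>::=epsilon we get {epsilon}. So FIRST(<D>) = {epsilon, r}.
FIRST(<N>): from <N>::=s w s we get {s}; from <N>::=<E> we get {epsilon, q, r}; from <N>::=r q r s we get {r}. So FIRST(<N>) = {epsilon, q, r, s}.
FIRST(<S>): from <S>::=w we get {w}; from <S>::=u <E> we get {u}; from <S>::=<N> r r <E> we get {q, r, s}; from <S>::=epsilon we get {epsilon}. So FIRST(<S>) = {epsilon, q, r, s, u, w}.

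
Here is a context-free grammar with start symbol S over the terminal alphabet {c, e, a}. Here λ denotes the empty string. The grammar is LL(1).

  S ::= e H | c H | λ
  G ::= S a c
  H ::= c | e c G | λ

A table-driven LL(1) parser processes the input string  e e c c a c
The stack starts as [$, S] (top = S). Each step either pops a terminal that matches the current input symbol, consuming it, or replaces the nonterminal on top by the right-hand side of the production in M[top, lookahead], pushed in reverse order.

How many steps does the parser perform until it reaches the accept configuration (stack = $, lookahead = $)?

11

      Stack      Input          Action
   1  $ S        e e c c a c $  expand S ::= e H
   2  $ H e      e e c c a c $  match e
   3  $ H        e c c a c $    expand H ::= e c G
   4  $ G c e    e c c a c $    match e
   5  $ G c      c c a c $      match c
   6  $ G        c a c $        expand G ::= S a c
   7  $ c a S    c a c $        expand S ::= c H
   8  $ c a H c  c a c $        match c
   9  $ c a H    a c $          expand H ::= λ
  10  $ c a      a c $          match a
  11  $ c        c $            match c
Accept reached after 11 steps.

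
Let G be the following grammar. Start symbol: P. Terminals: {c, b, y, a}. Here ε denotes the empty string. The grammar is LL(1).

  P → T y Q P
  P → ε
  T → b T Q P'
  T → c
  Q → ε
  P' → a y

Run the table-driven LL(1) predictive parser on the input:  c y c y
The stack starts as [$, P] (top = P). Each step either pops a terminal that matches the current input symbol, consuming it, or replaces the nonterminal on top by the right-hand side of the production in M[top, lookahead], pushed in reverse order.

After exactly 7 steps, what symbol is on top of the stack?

c

step 1: stack=$ P  input=c y c y $  — expand P → T y Q P
step 2: stack=$ P Q y T  input=c y c y $  — expand T → c
step 3: stack=$ P Q y c  input=c y c y $  — match c
step 4: stack=$ P Q y  input=y c y $  — match y
step 5: stack=$ P Q  input=c y $  — expand Q → ε
step 6: stack=$ P  input=c y $  — expand P → T y Q P
step 7: stack=$ P Q y T  input=c y $  — expand T → c
Stack after step 7: $ P Q y c (top = c).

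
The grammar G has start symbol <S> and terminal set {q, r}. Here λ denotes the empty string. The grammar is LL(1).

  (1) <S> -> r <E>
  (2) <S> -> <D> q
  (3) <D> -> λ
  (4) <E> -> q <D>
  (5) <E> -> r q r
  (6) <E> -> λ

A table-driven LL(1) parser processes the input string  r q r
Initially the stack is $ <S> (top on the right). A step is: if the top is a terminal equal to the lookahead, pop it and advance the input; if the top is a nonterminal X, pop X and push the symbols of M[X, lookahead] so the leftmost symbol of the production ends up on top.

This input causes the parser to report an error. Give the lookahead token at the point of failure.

step 1: stack=$ <S>  input=r q r $  — expand <S> -> r <E>
step 2: stack=$ <E> r  input=r q r $  — match r
step 3: stack=$ <E>  input=q r $  — expand <E> -> q <D>
step 4: stack=$ <D> q  input=q r $  — match q
step 5: stack=$ <D>  input=r $  — error: M[<D>, r] is empty

r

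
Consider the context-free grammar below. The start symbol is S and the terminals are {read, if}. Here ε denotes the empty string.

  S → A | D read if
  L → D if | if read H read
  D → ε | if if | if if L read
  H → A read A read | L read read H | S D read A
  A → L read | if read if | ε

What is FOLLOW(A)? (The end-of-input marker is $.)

FIRST(D) = {ε, if}
FIRST(L) = {if}  (via D if)
FIRST(A) = {ε, if}  (via L read)
FIRST(S) = {ε, if, read}  (via A, D read if)
FIRST(H) = {if, read}  (via A read A read, L read read H, S D read A)
FOLLOW(S) includes $ since S is the start symbol.
FOLLOW(S): in H→S D read A, S is followed by D read A with FIRST {if, read}. Thus FOLLOW(S) = {$, if, read}.
FOLLOW(L): in D→if if L read, L is followed by read with FIRST {read}; in H→L read read H, L is followed by read read H with FIRST {read}; in A→L read, L is followed by read with FIRST {read}. Thus FOLLOW(L) = {read}.
FOLLOW(D): in S→D read if, D is followed by read if with FIRST {read}; in L→D if, D is followed by if with FIRST {if}; in H→S D read A, D is followed by read A with FIRST {read}. Thus FOLLOW(D) = {if, read}.
FOLLOW(H): in L→if read H read, H is followed by read with FIRST {read}; in H→L read read H, the suffix after H is empty (adds nothing new). Thus FOLLOW(H) = {read}.
FOLLOW(A): in S→A, the suffix after A is empty, so FOLLOW(A) ⊇ FOLLOW(S) = {$, if, read}; in H→A read A read (occurrence 1), A is followed by read A read with FIRST {read}; in H→A read A read (occurrence 2), A is followed by read with FIRST {read}; in H→S D read A, the suffix after A is empty, so FOLLOW(A) ⊇ FOLLOW(H) = {read}. Thus FOLLOW(A) = {$, if, read}.

{$, if, read}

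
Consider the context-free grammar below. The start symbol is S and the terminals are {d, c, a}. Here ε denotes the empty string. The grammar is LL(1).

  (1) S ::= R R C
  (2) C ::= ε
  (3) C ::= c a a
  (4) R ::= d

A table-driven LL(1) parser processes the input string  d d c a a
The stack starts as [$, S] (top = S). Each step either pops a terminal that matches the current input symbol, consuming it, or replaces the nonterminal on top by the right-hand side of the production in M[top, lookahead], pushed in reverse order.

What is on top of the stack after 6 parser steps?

c

     Stack    Input        Action
  1  $ S      d d c a a $  expand S ::= R R C
  2  $ C R R  d d c a a $  expand R ::= d
  3  $ C R d  d d c a a $  match d
  4  $ C R    d c a a $    expand R ::= d
  5  $ C d    d c a a $    match d
  6  $ C      c a a $      expand C ::= c a a
Stack after step 6: $ a a c (top = c).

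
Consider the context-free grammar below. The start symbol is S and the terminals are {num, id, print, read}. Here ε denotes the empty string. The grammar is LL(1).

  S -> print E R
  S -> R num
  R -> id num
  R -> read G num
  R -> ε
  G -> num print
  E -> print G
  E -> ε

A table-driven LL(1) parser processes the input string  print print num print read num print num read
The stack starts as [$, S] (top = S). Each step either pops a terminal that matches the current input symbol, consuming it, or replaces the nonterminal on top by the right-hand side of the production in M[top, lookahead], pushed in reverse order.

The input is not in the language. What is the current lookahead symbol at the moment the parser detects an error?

read

      Stack            Input                                            Action
   1  $ S              print print num print read num print num read $  expand S -> print E R
   2  $ R E print      print print num print read num print num read $  match print
   3  $ R E            print num print read num print num read $        expand E -> print G
   4  $ R G print      print num print read num print num read $        match print
   5  $ R G            num print read num print num read $              expand G -> num print
   6  $ R print num    num print read num print num read $              match num
   7  $ R print        print read num print num read $                  match print
   8  $ R              read num print num read $                        expand R -> read G num
   9  $ num G read     read num print num read $                        match read
  10  $ num G          num print num read $                             expand G -> num print
  11  $ num print num  num print num read $                             match num
  12  $ num print      print num read $                                 match print
  13  $ num            num read $                                       match num
  14  $                read $                                           error: stack empty but input remains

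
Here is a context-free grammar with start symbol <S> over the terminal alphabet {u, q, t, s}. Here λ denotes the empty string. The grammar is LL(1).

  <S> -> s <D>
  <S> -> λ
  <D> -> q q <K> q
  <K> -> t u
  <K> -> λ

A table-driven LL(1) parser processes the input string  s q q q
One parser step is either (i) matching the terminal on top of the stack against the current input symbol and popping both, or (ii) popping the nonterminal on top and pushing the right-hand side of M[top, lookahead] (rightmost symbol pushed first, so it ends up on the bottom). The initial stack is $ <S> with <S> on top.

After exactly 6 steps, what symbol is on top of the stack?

     Stack        Input      Action
  1  $ <S>        s q q q $  expand <S> -> s <D>
  2  $ <D> s      s q q q $  match s
  3  $ <D>        q q q $    expand <D> -> q q <K> q
  4  $ q <K> q q  q q q $    match q
  5  $ q <K> q    q q $      match q
  6  $ q <K>      q $        expand <K> -> λ
Stack after step 6: $ q (top = q).

q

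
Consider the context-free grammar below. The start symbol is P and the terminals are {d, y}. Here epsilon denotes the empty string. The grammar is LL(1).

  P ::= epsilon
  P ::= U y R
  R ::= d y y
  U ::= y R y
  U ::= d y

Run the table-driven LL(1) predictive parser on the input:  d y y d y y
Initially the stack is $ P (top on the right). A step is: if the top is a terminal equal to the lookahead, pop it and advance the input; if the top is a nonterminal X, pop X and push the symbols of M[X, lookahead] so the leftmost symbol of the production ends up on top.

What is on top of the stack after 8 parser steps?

     Stack      Input          Action
  1  $ P        d y y d y y $  expand P ::= U y R
  2  $ R y U    d y y d y y $  expand U ::= d y
  3  $ R y y d  d y y d y y $  match d
  4  $ R y y    y y d y y $    match y
  5  $ R y      y d y y $      match y
  6  $ R        d y y $        expand R ::= d y y
  7  $ y y d    d y y $        match d
  8  $ y y      y y $          match y
Stack after step 8: $ y (top = y).

y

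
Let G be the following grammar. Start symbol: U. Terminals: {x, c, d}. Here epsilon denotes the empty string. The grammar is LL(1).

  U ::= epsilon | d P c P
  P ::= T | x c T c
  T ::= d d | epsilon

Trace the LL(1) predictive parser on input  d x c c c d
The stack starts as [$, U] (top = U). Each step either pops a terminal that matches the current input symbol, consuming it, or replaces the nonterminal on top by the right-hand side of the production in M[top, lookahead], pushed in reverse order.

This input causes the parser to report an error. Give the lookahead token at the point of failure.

step 1: stack=$ U  input=d x c c c d $  — expand U ::= d P c P
step 2: stack=$ P c P d  input=d x c c c d $  — match d
step 3: stack=$ P c P  input=x c c c d $  — expand P ::= x c T c
step 4: stack=$ P c c T c x  input=x c c c d $  — match x
step 5: stack=$ P c c T c  input=c c c d $  — match c
step 6: stack=$ P c c T  input=c c d $  — expand T ::= epsilon
step 7: stack=$ P c c  input=c c d $  — match c
step 8: stack=$ P c  input=c d $  — match c
step 9: stack=$ P  input=d $  — expand P ::= T
step 10: stack=$ T  input=d $  — expand T ::= d d
step 11: stack=$ d d  input=d $  — match d
step 12: stack=$ d  input=$  — error: top is terminal d but lookahead is $

$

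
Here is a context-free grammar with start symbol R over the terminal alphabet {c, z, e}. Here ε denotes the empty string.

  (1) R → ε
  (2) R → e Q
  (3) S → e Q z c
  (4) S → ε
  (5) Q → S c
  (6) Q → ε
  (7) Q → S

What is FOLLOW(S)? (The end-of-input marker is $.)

{$, c, z}

FIRST(R) = {ε, e}
FIRST(S) = {ε, e}
FIRST(Q) = {ε, c, e}  (via S c, S)
FOLLOW(R) includes $ since R is the start symbol.
FOLLOW(R): R appears on no right-hand side. Thus FOLLOW(R) = {$}.
FOLLOW(Q): in R→e Q, the suffix after Q is empty, so FOLLOW(Q) ⊇ FOLLOW(R) = {$}; in S→e Q z c, Q is followed by z c with FIRST {z}. Thus FOLLOW(Q) = {$, z}.
FOLLOW(S): in Q→S c, S is followed by c with FIRST {c}; in Q→S, the suffix after S is empty, so FOLLOW(S) ⊇ FOLLOW(Q) = {$, z}. Thus FOLLOW(S) = {$, c, z}.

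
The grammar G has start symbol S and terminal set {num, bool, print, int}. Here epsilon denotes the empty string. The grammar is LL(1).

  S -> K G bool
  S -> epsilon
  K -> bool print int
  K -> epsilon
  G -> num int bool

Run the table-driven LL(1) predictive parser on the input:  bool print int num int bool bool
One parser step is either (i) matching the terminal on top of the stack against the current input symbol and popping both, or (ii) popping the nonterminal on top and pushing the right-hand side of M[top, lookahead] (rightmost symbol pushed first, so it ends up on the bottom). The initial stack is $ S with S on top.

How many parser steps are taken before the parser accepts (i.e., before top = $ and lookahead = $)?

10

step 1: stack=$ S  input=bool print int num int bool bool $  — expand S -> K G bool
step 2: stack=$ bool G K  input=bool print int num int bool bool $  — expand K -> bool print int
step 3: stack=$ bool G int print bool  input=bool print int num int bool bool $  — match bool
step 4: stack=$ bool G int print  input=print int num int bool bool $  — match print
step 5: stack=$ bool G int  input=int num int bool bool $  — match int
step 6: stack=$ bool G  input=num int bool bool $  — expand G -> num int bool
step 7: stack=$ bool bool int num  input=num int bool bool $  — match num
step 8: stack=$ bool bool int  input=int bool bool $  — match int
step 9: stack=$ bool bool  input=bool bool $  — match bool
step 10: stack=$ bool  input=bool $  — match bool
Accept reached after 10 steps.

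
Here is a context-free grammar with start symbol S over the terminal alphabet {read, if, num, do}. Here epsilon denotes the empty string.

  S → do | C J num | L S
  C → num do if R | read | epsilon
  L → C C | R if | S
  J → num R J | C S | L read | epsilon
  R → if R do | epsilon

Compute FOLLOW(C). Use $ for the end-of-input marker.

FIRST(C) = {epsilon, num, read}
FIRST(R) = {epsilon, if}
FIRST(S) = {do, if, num, read}  (via C J num, L S)
FIRST(L) = {epsilon, do, if, num, read}  (via C C, R if, S)
FIRST(J) = {epsilon, do, if, num, read}  (via C S, L read)
FOLLOW(S) includes $ since S is the start symbol.
FOLLOW(L): in S→L S, L is followed by S with FIRST {do, if, num, read}; in J→L read, L is followed by read with FIRST {read}. Thus FOLLOW(L) = {do, if, num, read}.
FOLLOW(C): in S→C J num, C is followed by J num with FIRST {do, if, num, read}; in L→C C (occurrence 1), C is followed by C with FIRST {epsilon, num, read}; in L→C C (occurrence 1), the suffix after C is nullable, so FOLLOW(C) ⊇ FOLLOW(L) = {do, if, num, read}; in L→C C (occurrence 2), the suffix after C is empty, so FOLLOW(C) ⊇ FOLLOW(L) = {do, if, num, read}; in J→C S, C is followed by S with FIRST {do, if, num, read}. Thus FOLLOW(C) = {do, if, num, read}.
FOLLOW(J): in S→C J num, J is followed by num with FIRST {num}; in J→num R J, the suffix after J is empty (adds nothing new). Thus FOLLOW(J) = {num}.
FOLLOW(S): in S→L S, the suffix after S is empty (adds nothing new); in L→S, the suffix after S is empty, so FOLLOW(S) ⊇ FOLLOW(L) = {do, if, num, read}; in J→C S, the suffix after S is empty, so FOLLOW(S) ⊇ FOLLOW(J) = {num}. Thus FOLLOW(S) = {$, do, if, num, read}.
FOLLOW(R): in C→num do if R, the suffix after R is empty, so FOLLOW(R) ⊇ FOLLOW(C) = {do, if, num, read}; in L→R if, R is followed by if with FIRST {if}; in J→num R J, R is followed by J with FIRST {epsilon, do, if, num, read}; in J→num R J, the suffix after R is nullable, so FOLLOW(R) ⊇ FOLLOW(J) = {num}; in R→if R do, R is followed by do with FIRST {do}. Thus FOLLOW(R) = {do, if, num, read}.

{do, if, num, read}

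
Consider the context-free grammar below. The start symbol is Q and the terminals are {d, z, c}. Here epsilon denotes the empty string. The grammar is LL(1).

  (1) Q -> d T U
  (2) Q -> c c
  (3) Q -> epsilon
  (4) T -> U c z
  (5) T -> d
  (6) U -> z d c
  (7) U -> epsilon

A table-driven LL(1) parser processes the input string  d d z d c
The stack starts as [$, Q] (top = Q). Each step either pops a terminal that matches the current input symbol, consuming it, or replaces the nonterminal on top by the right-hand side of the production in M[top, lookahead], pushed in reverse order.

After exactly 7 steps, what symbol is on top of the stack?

c

     Stack    Input        Action
  1  $ Q      d d z d c $  expand Q -> d T U
  2  $ U T d  d d z d c $  match d
  3  $ U T    d z d c $    expand T -> d
  4  $ U d    d z d c $    match d
  5  $ U      z d c $      expand U -> z d c
  6  $ c d z  z d c $      match z
  7  $ c d    d c $        match d
Stack after step 7: $ c (top = c).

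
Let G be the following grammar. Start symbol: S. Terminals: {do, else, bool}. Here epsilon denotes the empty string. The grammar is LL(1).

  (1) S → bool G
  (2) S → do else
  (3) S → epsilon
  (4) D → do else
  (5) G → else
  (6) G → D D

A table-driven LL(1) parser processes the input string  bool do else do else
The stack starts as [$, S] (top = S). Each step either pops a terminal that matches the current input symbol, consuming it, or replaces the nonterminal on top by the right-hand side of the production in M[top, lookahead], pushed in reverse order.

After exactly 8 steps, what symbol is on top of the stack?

else

     Stack        Input                   Action
  1  $ S          bool do else do else $  expand S → bool G
  2  $ G bool     bool do else do else $  match bool
  3  $ G          do else do else $       expand G → D D
  4  $ D D        do else do else $       expand D → do else
  5  $ D else do  do else do else $       match do
  6  $ D else     else do else $          match else
  7  $ D          do else $               expand D → do else
  8  $ else do    do else $               match do
Stack after step 8: $ else (top = else).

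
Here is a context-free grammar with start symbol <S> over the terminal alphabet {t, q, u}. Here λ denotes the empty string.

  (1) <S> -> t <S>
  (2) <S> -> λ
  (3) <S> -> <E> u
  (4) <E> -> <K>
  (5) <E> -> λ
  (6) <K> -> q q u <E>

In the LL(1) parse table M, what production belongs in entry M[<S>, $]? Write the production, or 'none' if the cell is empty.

FIRST(<K>): from <K>->q q u <E> we get {q}. So FIRST(<K>) = {q}.
FIRST(<E>): from <E>-><K> we get {q}; from <E>->λ we get {λ}. So FIRST(<E>) = {λ, q}.
FIRST(<S>): from <S>->t <S> we get {t}; from <S>->λ we get {λ}; from <S>-><E> u we get {q, u}. So FIRST(<S>) = {λ, q, t, u}.
FOLLOW(<S>) includes $ since <S> is the start symbol.
FOLLOW(<S>): in <S>->t <S>, the suffix after <S> is empty (adds nothing new). Thus FOLLOW(<S>) = {$}.
For <S> -> t <S>: FIRST(t <S>) = {t}, so it goes in M[<S>, t] for t ∈ {t}.
For <S> -> λ: FIRST(λ) = {λ}, so it goes in M[<S>, t] for t ∈ {}; since λ ∈ FIRST, also for every t ∈ FOLLOW(<S>) = {$}.
For <S> -> <E> u: FIRST(<E> u) = {q, u}, so it goes in M[<S>, t] for t ∈ {q, u}.

<S> -> λ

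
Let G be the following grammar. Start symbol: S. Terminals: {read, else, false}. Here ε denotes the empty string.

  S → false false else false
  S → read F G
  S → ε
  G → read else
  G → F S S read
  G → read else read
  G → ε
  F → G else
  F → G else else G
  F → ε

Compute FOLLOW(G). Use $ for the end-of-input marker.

FIRST(S): from S→false false else false we get {false}; from S→read F G we get {read}; from S→ε we get {ε}. So FIRST(S) = {ε, false, read}.
FIRST(G): from G→read else we get {read}; from G→F S S read we get {else, false, read}; from G→read else read we get {read}; from G→ε we get {ε}. So FIRST(G) = {ε, else, false, read}.
FIRST(F): from F→G else we get {else, false, read}; from F→G else else G we get {else, false, read}; from F→ε we get {ε}. So FIRST(F) = {ε, else, false, read}.
FOLLOW(S) includes $ since S is the start symbol.
FOLLOW(S): in G→F S S read (occurrence 1), S is followed by S read with FIRST {false, read}; in G→F S S read (occurrence 2), S is followed by read with FIRST {read}. Thus FOLLOW(S) = {$, false, read}.
FOLLOW(F): in S→read F G, F is followed by G with FIRST {ε, else, false, read}; in S→read F G, the suffix after F is nullable, so FOLLOW(F) ⊇ FOLLOW(S) = {$, false, read}; in G→F S S read, F is followed by S S read with FIRST {false, read}. Thus FOLLOW(F) = {$, else, false, read}.
FOLLOW(G): in S→read F G, the suffix after G is empty, so FOLLOW(G) ⊇ FOLLOW(S) = {$, false, read}; in F→G else, G is followed by else with FIRST {else}; in F→G else else G (occurrence 1), G is followed by else else G with FIRST {else}; in F→G else else G (occurrence 2), the suffix after G is empty, so FOLLOW(G) ⊇ FOLLOW(F) = {$, else, false, read}. Thus FOLLOW(G) = {$, else, false, read}.

{$, else, false, read}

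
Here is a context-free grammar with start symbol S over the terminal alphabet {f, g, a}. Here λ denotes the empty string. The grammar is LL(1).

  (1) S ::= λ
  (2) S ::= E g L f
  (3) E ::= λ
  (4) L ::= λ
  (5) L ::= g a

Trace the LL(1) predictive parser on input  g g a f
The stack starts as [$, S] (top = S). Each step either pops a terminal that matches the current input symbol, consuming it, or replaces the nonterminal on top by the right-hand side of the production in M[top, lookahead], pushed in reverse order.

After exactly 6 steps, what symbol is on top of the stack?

f

     Stack      Input      Action
  1  $ S        g g a f $  expand S ::= E g L f
  2  $ f L g E  g g a f $  expand E ::= λ
  3  $ f L g    g g a f $  match g
  4  $ f L      g a f $    expand L ::= g a
  5  $ f a g    g a f $    match g
  6  $ f a      a f $      match a
Stack after step 6: $ f (top = f).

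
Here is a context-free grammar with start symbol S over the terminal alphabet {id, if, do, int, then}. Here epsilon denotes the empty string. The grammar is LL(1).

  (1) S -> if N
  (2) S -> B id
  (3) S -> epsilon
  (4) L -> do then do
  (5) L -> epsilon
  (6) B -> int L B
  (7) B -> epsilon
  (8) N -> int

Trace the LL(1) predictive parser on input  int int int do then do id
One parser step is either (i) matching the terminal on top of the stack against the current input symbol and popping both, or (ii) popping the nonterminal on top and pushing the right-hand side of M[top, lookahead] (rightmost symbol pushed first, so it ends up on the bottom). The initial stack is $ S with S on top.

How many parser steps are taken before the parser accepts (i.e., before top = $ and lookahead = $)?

15

      Stack              Input                        Action
   1  $ S                int int int do then do id $  expand S -> B id
   2  $ id B             int int int do then do id $  expand B -> int L B
   3  $ id B L int       int int int do then do id $  match int
   4  $ id B L           int int do then do id $      expand L -> epsilon
   5  $ id B             int int do then do id $      expand B -> int L B
   6  $ id B L int       int int do then do id $      match int
   7  $ id B L           int do then do id $          expand L -> epsilon
   8  $ id B             int do then do id $          expand B -> int L B
   9  $ id B L int       int do then do id $          match int
  10  $ id B L           do then do id $              expand L -> do then do
  11  $ id B do then do  do then do id $              match do
  12  $ id B do then     then do id $                 match then
  13  $ id B do          do id $                      match do
  14  $ id B             id $                         expand B -> epsilon
  15  $ id               id $                         match id
Accept reached after 15 steps.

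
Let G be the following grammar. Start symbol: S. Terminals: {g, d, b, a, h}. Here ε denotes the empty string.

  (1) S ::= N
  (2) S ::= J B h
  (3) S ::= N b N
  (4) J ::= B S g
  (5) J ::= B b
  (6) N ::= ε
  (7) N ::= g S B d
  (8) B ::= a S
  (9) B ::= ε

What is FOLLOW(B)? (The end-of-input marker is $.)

{a, b, d, g, h}

FIRST(N) = {ε, g}
FIRST(B) = {ε, a}
FIRST(S) = {ε, a, b, g}  (via N, J B h, N b N)
FIRST(J) = {a, b, g}  (via B S g, B b)
FOLLOW(S) includes $ since S is the start symbol.
FOLLOW(J): in S::=J B h, J is followed by B h with FIRST {a, h}. Thus FOLLOW(J) = {a, h}.
FOLLOW(B): in S::=J B h, B is followed by h with FIRST {h}; in J::=B S g, B is followed by S g with FIRST {a, b, g}; in J::=B b, B is followed by b with FIRST {b}; in N::=g S B d, B is followed by d with FIRST {d}. Thus FOLLOW(B) = {a, b, d, g, h}.
FOLLOW(S): in J::=B S g, S is followed by g with FIRST {g}; in N::=g S B d, S is followed by B d with FIRST {a, d}; in B::=a S, the suffix after S is empty, so FOLLOW(S) ⊇ FOLLOW(B) = {a, b, d, g, h}. Thus FOLLOW(S) = {$, a, b, d, g, h}.
FOLLOW(N): in S::=N, the suffix after N is empty, so FOLLOW(N) ⊇ FOLLOW(S) = {$, a, b, d, g, h}; in S::=N b N (occurrence 1), N is followed by b N with FIRST {b}; in S::=N b N (occurrence 2), the suffix after N is empty, so FOLLOW(N) ⊇ FOLLOW(S) = {$, a, b, d, g, h}. Thus FOLLOW(N) = {$, a, b, d, g, h}.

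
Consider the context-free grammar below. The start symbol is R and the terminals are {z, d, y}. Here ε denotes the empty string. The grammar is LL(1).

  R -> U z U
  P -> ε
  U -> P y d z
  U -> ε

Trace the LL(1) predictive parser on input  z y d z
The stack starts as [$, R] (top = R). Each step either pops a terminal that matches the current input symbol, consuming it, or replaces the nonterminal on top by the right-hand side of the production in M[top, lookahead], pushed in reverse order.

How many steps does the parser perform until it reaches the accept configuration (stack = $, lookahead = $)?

step 1: stack=$ R  input=z y d z $  — expand R -> U z U
step 2: stack=$ U z U  input=z y d z $  — expand U -> ε
step 3: stack=$ U z  input=z y d z $  — match z
step 4: stack=$ U  input=y d z $  — expand U -> P y d z
step 5: stack=$ z d y P  input=y d z $  — expand P -> ε
step 6: stack=$ z d y  input=y d z $  — match y
step 7: stack=$ z d  input=d z $  — match d
step 8: stack=$ z  input=z $  — match z
Accept reached after 8 steps.

8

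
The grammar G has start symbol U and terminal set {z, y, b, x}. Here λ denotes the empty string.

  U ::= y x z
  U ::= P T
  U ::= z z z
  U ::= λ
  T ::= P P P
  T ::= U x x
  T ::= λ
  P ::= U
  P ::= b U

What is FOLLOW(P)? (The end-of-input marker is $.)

{$, b, x, y, z}

FIRST(U): from U::=y x z we get {y}; from U::=P T we get {λ, b, x, y, z}; from U::=z z z we get {z}; from U::=λ we get {λ}. So FIRST(U) = {λ, b, x, y, z}.
FIRST(P): from P::=U we get {λ, b, x, y, z}; from P::=b U we get {b}. So FIRST(P) = {λ, b, x, y, z}.
FIRST(T): from T::=P P P we get {λ, b, x, y, z}; from T::=U x x we get {b, x, y, z}; from T::=λ we get {λ}. So FIRST(T) = {λ, b, x, y, z}.
FOLLOW(U) includes $ since U is the start symbol.
FOLLOW(U): in T::=U x x, U is followed by x x with FIRST {x}; in P::=U, the suffix after U is empty, so FOLLOW(U) ⊇ FOLLOW(P) = {$, b, x, y, z}; in P::=b U, the suffix after U is empty, so FOLLOW(U) ⊇ FOLLOW(P) = {$, b, x, y, z}. Thus FOLLOW(U) = {$, b, x, y, z}.
FOLLOW(T): in U::=P T, the suffix after T is empty, so FOLLOW(T) ⊇ FOLLOW(U) = {$, b, x, y, z}. Thus FOLLOW(T) = {$, b, x, y, z}.
FOLLOW(P): in U::=P T, P is followed by T with FIRST {λ, b, x, y, z}; in U::=P T, the suffix after P is nullable, so FOLLOW(P) ⊇ FOLLOW(U) = {$, b, x, y, z}; in T::=P P P (occurrence 1), P is followed by P P with FIRST {λ, b, x, y, z}; in T::=P P P (occurrence 1), the suffix after P is nullable, so FOLLOW(P) ⊇ FOLLOW(T) = {$, b, x, y, z}; in T::=P P P (occurrence 2), P is followed by P with FIRST {λ, b, x, y, z}; in T::=P P P (occurrence 2), the suffix after P is nullable, so FOLLOW(P) ⊇ FOLLOW(T) = {$, b, x, y, z}; in T::=P P P (occurrence 3), the suffix after P is empty, so FOLLOW(P) ⊇ FOLLOW(T) = {$, b, x, y, z}. Thus FOLLOW(P) = {$, b, x, y, z}.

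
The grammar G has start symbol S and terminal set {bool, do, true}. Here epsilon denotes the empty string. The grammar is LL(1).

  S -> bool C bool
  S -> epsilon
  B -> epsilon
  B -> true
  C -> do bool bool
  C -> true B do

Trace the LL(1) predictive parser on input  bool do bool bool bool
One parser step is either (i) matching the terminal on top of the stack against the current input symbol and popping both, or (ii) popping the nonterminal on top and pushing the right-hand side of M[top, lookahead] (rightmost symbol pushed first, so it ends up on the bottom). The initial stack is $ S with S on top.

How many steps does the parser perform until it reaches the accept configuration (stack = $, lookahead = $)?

7

     Stack                Input                     Action
  1  $ S                  bool do bool bool bool $  expand S -> bool C bool
  2  $ bool C bool        bool do bool bool bool $  match bool
  3  $ bool C             do bool bool bool $       expand C -> do bool bool
  4  $ bool bool bool do  do bool bool bool $       match do
  5  $ bool bool bool     bool bool bool $          match bool
  6  $ bool bool          bool bool $               match bool
  7  $ bool               bool $                    match bool
Accept reached after 7 steps.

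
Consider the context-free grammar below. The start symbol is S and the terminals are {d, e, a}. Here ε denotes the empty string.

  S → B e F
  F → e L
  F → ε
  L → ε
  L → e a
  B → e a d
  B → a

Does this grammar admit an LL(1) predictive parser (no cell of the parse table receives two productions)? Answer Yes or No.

Yes

FIRST(S) = {a, e}
FIRST(F) = {ε, e}
FIRST(L) = {ε, e}
FIRST(B) = {a, e}
FOLLOW(S) = {$}
FOLLOW(F) = {$}
FOLLOW(L) = {$}
FOLLOW(B) = {e}
Each cell of M receives at most one production.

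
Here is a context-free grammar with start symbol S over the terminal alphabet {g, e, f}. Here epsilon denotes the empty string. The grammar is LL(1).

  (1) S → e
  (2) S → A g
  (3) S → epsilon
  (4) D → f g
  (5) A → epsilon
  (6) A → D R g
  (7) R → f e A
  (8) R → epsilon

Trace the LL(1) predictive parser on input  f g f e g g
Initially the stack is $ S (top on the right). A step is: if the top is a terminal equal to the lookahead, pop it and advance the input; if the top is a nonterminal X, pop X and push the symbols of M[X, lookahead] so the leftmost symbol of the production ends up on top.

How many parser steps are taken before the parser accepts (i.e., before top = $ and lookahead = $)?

step 1: stack=$ S  input=f g f e g g $  — expand S → A g
step 2: stack=$ g A  input=f g f e g g $  — expand A → D R g
step 3: stack=$ g g R D  input=f g f e g g $  — expand D → f g
step 4: stack=$ g g R g f  input=f g f e g g $  — match f
step 5: stack=$ g g R g  input=g f e g g $  — match g
step 6: stack=$ g g R  input=f e g g $  — expand R → f e A
step 7: stack=$ g g A e f  input=f e g g $  — match f
step 8: stack=$ g g A e  input=e g g $  — match e
step 9: stack=$ g g A  input=g g $  — expand A → epsilon
step 10: stack=$ g g  input=g g $  — match g
step 11: stack=$ g  input=g $  — match g
Accept reached after 11 steps.

11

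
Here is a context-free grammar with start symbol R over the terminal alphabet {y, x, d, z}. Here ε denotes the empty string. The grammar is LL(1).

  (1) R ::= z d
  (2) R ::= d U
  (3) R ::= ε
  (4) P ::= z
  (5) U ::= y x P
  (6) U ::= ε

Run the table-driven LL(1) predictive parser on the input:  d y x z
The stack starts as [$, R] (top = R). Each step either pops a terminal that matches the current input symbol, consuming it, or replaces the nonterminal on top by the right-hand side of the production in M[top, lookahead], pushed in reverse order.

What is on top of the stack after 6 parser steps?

step 1: stack=$ R  input=d y x z $  — expand R ::= d U
step 2: stack=$ U d  input=d y x z $  — match d
step 3: stack=$ U  input=y x z $  — expand U ::= y x P
step 4: stack=$ P x y  input=y x z $  — match y
step 5: stack=$ P x  input=x z $  — match x
step 6: stack=$ P  input=z $  — expand P ::= z
Stack after step 6: $ z (top = z).

z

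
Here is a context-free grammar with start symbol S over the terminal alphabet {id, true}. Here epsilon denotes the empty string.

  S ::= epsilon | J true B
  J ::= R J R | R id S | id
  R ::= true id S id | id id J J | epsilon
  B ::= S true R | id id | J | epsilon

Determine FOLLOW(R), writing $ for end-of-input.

FIRST(R) = {epsilon, id, true}
FIRST(J) = {id, true}  (via R J R, R id S)
FIRST(S) = {epsilon, id, true}  (via J true B)
FIRST(B) = {epsilon, id, true}  (via S true R, J)
FOLLOW(S) includes $ since S is the start symbol.
FOLLOW(S): in J::=R id S, the suffix after S is empty, so FOLLOW(S) ⊇ FOLLOW(J) = {$, id, true}; in R::=true id S id, S is followed by id with FIRST {id}; in B::=S true R, S is followed by true R with FIRST {true}. Thus FOLLOW(S) = {$, id, true}.
FOLLOW(B): in S::=J true B, the suffix after B is empty, so FOLLOW(B) ⊇ FOLLOW(S) = {$, id, true}. Thus FOLLOW(B) = {$, id, true}.
FOLLOW(J): in S::=J true B, J is followed by true B with FIRST {true}; in J::=R J R, J is followed by R with FIRST {epsilon, id, true}; in J::=R J R, the suffix after J is nullable (adds nothing new); in R::=id id J J (occurrence 1), J is followed by J with FIRST {id, true}; in R::=id id J J (occurrence 2), the suffix after J is empty, so FOLLOW(J) ⊇ FOLLOW(R) = {$, id, true}; in B::=J, the suffix after J is empty, so FOLLOW(J) ⊇ FOLLOW(B) = {$, id, true}. Thus FOLLOW(J) = {$, id, true}.
FOLLOW(R): in J::=R J R (occurrence 1), R is followed by J R with FIRST {id, true}; in J::=R J R (occurrence 2), the suffix after R is empty, so FOLLOW(R) ⊇ FOLLOW(J) = {$, id, true}; in J::=R id S, R is followed by id S with FIRST {id}; in B::=S true R, the suffix after R is empty, so FOLLOW(R) ⊇ FOLLOW(B) = {$, id, true}. Thus FOLLOW(R) = {$, id, true}.

{$, id, true}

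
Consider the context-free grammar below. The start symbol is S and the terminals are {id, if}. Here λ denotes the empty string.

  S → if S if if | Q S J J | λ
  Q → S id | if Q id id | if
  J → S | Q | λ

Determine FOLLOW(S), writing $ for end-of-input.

{$, id, if}

FIRST(S) = {λ, id, if}  (via Q S J J)
FIRST(Q) = {id, if}  (via S id)
FIRST(J) = {λ, id, if}  (via S, Q)
FOLLOW(S) includes $ since S is the start symbol.
FOLLOW(S): in S→if S if if, S is followed by if if with FIRST {if}; in S→Q S J J, S is followed by J J with FIRST {λ, id, if}; in S→Q S J J, the suffix after S is nullable (adds nothing new); in Q→S id, S is followed by id with FIRST {id}; in J→S, the suffix after S is empty, so FOLLOW(S) ⊇ FOLLOW(J) = {$, id, if}. Thus FOLLOW(S) = {$, id, if}.
FOLLOW(J): in S→Q S J J (occurrence 1), J is followed by J with FIRST {λ, id, if}; in S→Q S J J (occurrence 1), the suffix after J is nullable, so FOLLOW(J) ⊇ FOLLOW(S) = {$, id, if}; in S→Q S J J (occurrence 2), the suffix after J is empty, so FOLLOW(J) ⊇ FOLLOW(S) = {$, id, if}. Thus FOLLOW(J) = {$, id, if}.
FOLLOW(Q): in S→Q S J J, Q is followed by S J J with FIRST {λ, id, if}; in S→Q S J J, the suffix after Q is nullable, so FOLLOW(Q) ⊇ FOLLOW(S) = {$, id, if}; in Q→if Q id id, Q is followed by id id with FIRST {id}; in J→Q, the suffix after Q is empty, so FOLLOW(Q) ⊇ FOLLOW(J) = {$, id, if}. Thus FOLLOW(Q) = {$, id, if}.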